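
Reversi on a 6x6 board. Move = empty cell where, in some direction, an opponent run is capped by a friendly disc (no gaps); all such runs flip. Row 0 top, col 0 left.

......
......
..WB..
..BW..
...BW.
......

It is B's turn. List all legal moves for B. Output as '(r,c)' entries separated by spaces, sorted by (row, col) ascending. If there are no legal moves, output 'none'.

Answer: (1,2) (2,1) (3,4) (4,5)

Derivation:
(1,1): no bracket -> illegal
(1,2): flips 1 -> legal
(1,3): no bracket -> illegal
(2,1): flips 1 -> legal
(2,4): no bracket -> illegal
(3,1): no bracket -> illegal
(3,4): flips 1 -> legal
(3,5): no bracket -> illegal
(4,2): no bracket -> illegal
(4,5): flips 1 -> legal
(5,3): no bracket -> illegal
(5,4): no bracket -> illegal
(5,5): no bracket -> illegal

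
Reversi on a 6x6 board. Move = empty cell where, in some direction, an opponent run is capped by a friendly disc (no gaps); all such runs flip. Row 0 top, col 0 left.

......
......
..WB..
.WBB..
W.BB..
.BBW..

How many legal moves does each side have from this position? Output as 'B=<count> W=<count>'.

Answer: B=6 W=5

Derivation:
-- B to move --
(1,1): flips 1 -> legal
(1,2): flips 1 -> legal
(1,3): no bracket -> illegal
(2,0): flips 1 -> legal
(2,1): flips 1 -> legal
(3,0): flips 1 -> legal
(4,1): no bracket -> illegal
(4,4): no bracket -> illegal
(5,0): no bracket -> illegal
(5,4): flips 1 -> legal
B mobility = 6
-- W to move --
(1,2): no bracket -> illegal
(1,3): flips 3 -> legal
(1,4): no bracket -> illegal
(2,1): no bracket -> illegal
(2,4): flips 1 -> legal
(3,4): flips 2 -> legal
(4,1): no bracket -> illegal
(4,4): flips 1 -> legal
(5,0): flips 2 -> legal
(5,4): no bracket -> illegal
W mobility = 5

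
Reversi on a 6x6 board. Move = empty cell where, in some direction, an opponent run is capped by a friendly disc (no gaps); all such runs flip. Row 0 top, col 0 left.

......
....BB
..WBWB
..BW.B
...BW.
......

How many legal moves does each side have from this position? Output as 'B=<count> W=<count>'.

Answer: B=7 W=5

Derivation:
-- B to move --
(1,1): no bracket -> illegal
(1,2): flips 1 -> legal
(1,3): flips 1 -> legal
(2,1): flips 1 -> legal
(3,1): no bracket -> illegal
(3,4): flips 2 -> legal
(4,2): flips 2 -> legal
(4,5): flips 1 -> legal
(5,3): flips 1 -> legal
(5,4): no bracket -> illegal
(5,5): no bracket -> illegal
B mobility = 7
-- W to move --
(0,3): no bracket -> illegal
(0,4): flips 1 -> legal
(0,5): no bracket -> illegal
(1,2): no bracket -> illegal
(1,3): flips 1 -> legal
(2,1): no bracket -> illegal
(3,1): flips 1 -> legal
(3,4): no bracket -> illegal
(4,1): no bracket -> illegal
(4,2): flips 2 -> legal
(4,5): no bracket -> illegal
(5,2): no bracket -> illegal
(5,3): flips 1 -> legal
(5,4): no bracket -> illegal
W mobility = 5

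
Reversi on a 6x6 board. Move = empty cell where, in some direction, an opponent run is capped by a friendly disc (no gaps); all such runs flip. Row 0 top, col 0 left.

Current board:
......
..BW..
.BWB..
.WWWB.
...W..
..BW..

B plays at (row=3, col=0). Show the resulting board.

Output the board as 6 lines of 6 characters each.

Answer: ......
..BW..
.BWB..
BBBBB.
...W..
..BW..

Derivation:
Place B at (3,0); scan 8 dirs for brackets.
Dir NW: edge -> no flip
Dir N: first cell '.' (not opp) -> no flip
Dir NE: first cell 'B' (not opp) -> no flip
Dir W: edge -> no flip
Dir E: opp run (3,1) (3,2) (3,3) capped by B -> flip
Dir SW: edge -> no flip
Dir S: first cell '.' (not opp) -> no flip
Dir SE: first cell '.' (not opp) -> no flip
All flips: (3,1) (3,2) (3,3)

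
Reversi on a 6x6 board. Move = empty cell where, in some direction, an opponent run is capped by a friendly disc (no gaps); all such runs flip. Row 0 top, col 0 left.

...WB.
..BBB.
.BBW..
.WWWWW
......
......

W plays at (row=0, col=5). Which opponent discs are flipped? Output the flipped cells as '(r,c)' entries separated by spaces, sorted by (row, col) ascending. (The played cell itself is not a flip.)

Dir NW: edge -> no flip
Dir N: edge -> no flip
Dir NE: edge -> no flip
Dir W: opp run (0,4) capped by W -> flip
Dir E: edge -> no flip
Dir SW: opp run (1,4) capped by W -> flip
Dir S: first cell '.' (not opp) -> no flip
Dir SE: edge -> no flip

Answer: (0,4) (1,4)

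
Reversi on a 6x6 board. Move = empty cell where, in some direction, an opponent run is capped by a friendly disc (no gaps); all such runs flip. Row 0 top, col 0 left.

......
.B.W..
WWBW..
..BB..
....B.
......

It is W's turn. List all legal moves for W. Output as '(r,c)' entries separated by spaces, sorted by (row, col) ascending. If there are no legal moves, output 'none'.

Answer: (0,1) (0,2) (3,1) (4,1) (4,3)

Derivation:
(0,0): no bracket -> illegal
(0,1): flips 1 -> legal
(0,2): flips 1 -> legal
(1,0): no bracket -> illegal
(1,2): no bracket -> illegal
(2,4): no bracket -> illegal
(3,1): flips 1 -> legal
(3,4): no bracket -> illegal
(3,5): no bracket -> illegal
(4,1): flips 1 -> legal
(4,2): no bracket -> illegal
(4,3): flips 2 -> legal
(4,5): no bracket -> illegal
(5,3): no bracket -> illegal
(5,4): no bracket -> illegal
(5,5): no bracket -> illegal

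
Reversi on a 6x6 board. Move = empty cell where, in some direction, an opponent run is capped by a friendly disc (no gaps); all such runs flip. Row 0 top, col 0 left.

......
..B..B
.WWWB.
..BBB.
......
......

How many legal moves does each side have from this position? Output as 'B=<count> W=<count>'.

Answer: B=6 W=9

Derivation:
-- B to move --
(1,0): flips 1 -> legal
(1,1): flips 1 -> legal
(1,3): flips 1 -> legal
(1,4): flips 1 -> legal
(2,0): flips 3 -> legal
(3,0): flips 1 -> legal
(3,1): no bracket -> illegal
B mobility = 6
-- W to move --
(0,1): flips 1 -> legal
(0,2): flips 1 -> legal
(0,3): flips 1 -> legal
(0,4): no bracket -> illegal
(0,5): no bracket -> illegal
(1,1): no bracket -> illegal
(1,3): no bracket -> illegal
(1,4): no bracket -> illegal
(2,5): flips 1 -> legal
(3,1): no bracket -> illegal
(3,5): no bracket -> illegal
(4,1): flips 1 -> legal
(4,2): flips 1 -> legal
(4,3): flips 2 -> legal
(4,4): flips 1 -> legal
(4,5): flips 1 -> legal
W mobility = 9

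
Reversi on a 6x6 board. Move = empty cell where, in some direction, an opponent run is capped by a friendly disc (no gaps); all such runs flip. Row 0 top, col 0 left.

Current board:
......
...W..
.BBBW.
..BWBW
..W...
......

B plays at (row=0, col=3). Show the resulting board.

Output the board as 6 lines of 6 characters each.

Place B at (0,3); scan 8 dirs for brackets.
Dir NW: edge -> no flip
Dir N: edge -> no flip
Dir NE: edge -> no flip
Dir W: first cell '.' (not opp) -> no flip
Dir E: first cell '.' (not opp) -> no flip
Dir SW: first cell '.' (not opp) -> no flip
Dir S: opp run (1,3) capped by B -> flip
Dir SE: first cell '.' (not opp) -> no flip
All flips: (1,3)

Answer: ...B..
...B..
.BBBW.
..BWBW
..W...
......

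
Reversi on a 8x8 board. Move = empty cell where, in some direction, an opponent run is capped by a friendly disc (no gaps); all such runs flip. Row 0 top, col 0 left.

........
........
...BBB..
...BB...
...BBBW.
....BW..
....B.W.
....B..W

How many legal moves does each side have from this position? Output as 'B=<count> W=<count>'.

Answer: B=4 W=5

Derivation:
-- B to move --
(3,5): no bracket -> illegal
(3,6): no bracket -> illegal
(3,7): flips 2 -> legal
(4,7): flips 1 -> legal
(5,6): flips 1 -> legal
(5,7): no bracket -> illegal
(6,5): flips 1 -> legal
(6,7): no bracket -> illegal
(7,5): no bracket -> illegal
(7,6): no bracket -> illegal
B mobility = 4
-- W to move --
(1,2): no bracket -> illegal
(1,3): no bracket -> illegal
(1,4): no bracket -> illegal
(1,5): no bracket -> illegal
(1,6): no bracket -> illegal
(2,2): flips 2 -> legal
(2,6): no bracket -> illegal
(3,2): no bracket -> illegal
(3,5): flips 1 -> legal
(3,6): no bracket -> illegal
(4,2): flips 3 -> legal
(5,2): no bracket -> illegal
(5,3): flips 1 -> legal
(5,6): no bracket -> illegal
(6,3): no bracket -> illegal
(6,5): no bracket -> illegal
(7,3): flips 1 -> legal
(7,5): no bracket -> illegal
W mobility = 5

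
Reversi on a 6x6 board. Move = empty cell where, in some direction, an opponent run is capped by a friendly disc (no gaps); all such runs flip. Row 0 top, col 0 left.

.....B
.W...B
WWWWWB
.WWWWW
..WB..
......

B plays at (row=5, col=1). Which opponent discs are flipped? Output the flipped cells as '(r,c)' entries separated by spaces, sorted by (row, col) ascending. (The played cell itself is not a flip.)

Dir NW: first cell '.' (not opp) -> no flip
Dir N: first cell '.' (not opp) -> no flip
Dir NE: opp run (4,2) (3,3) (2,4) capped by B -> flip
Dir W: first cell '.' (not opp) -> no flip
Dir E: first cell '.' (not opp) -> no flip
Dir SW: edge -> no flip
Dir S: edge -> no flip
Dir SE: edge -> no flip

Answer: (2,4) (3,3) (4,2)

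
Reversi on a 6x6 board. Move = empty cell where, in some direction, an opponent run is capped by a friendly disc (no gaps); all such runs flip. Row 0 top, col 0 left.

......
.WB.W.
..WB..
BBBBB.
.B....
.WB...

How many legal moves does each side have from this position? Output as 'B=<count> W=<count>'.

-- B to move --
(0,0): flips 2 -> legal
(0,1): no bracket -> illegal
(0,2): no bracket -> illegal
(0,3): no bracket -> illegal
(0,4): no bracket -> illegal
(0,5): flips 1 -> legal
(1,0): flips 1 -> legal
(1,3): flips 1 -> legal
(1,5): no bracket -> illegal
(2,0): no bracket -> illegal
(2,1): flips 1 -> legal
(2,4): no bracket -> illegal
(2,5): no bracket -> illegal
(4,0): no bracket -> illegal
(4,2): no bracket -> illegal
(5,0): flips 1 -> legal
B mobility = 6
-- W to move --
(0,1): no bracket -> illegal
(0,2): flips 1 -> legal
(0,3): no bracket -> illegal
(1,3): flips 1 -> legal
(2,0): no bracket -> illegal
(2,1): flips 2 -> legal
(2,4): flips 1 -> legal
(2,5): no bracket -> illegal
(3,5): no bracket -> illegal
(4,0): flips 1 -> legal
(4,2): flips 1 -> legal
(4,3): no bracket -> illegal
(4,4): flips 1 -> legal
(4,5): no bracket -> illegal
(5,0): flips 3 -> legal
(5,3): flips 1 -> legal
W mobility = 9

Answer: B=6 W=9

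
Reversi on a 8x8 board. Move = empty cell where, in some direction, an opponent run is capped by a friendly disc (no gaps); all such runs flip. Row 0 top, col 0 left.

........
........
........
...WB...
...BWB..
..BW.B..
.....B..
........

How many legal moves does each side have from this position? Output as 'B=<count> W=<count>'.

-- B to move --
(2,2): flips 2 -> legal
(2,3): flips 1 -> legal
(2,4): no bracket -> illegal
(3,2): flips 1 -> legal
(3,5): no bracket -> illegal
(4,2): no bracket -> illegal
(5,4): flips 2 -> legal
(6,2): no bracket -> illegal
(6,3): flips 1 -> legal
(6,4): no bracket -> illegal
B mobility = 5
-- W to move --
(2,3): no bracket -> illegal
(2,4): flips 1 -> legal
(2,5): no bracket -> illegal
(3,2): no bracket -> illegal
(3,5): flips 1 -> legal
(3,6): no bracket -> illegal
(4,1): no bracket -> illegal
(4,2): flips 1 -> legal
(4,6): flips 1 -> legal
(5,1): flips 1 -> legal
(5,4): no bracket -> illegal
(5,6): no bracket -> illegal
(6,1): no bracket -> illegal
(6,2): no bracket -> illegal
(6,3): no bracket -> illegal
(6,4): no bracket -> illegal
(6,6): flips 1 -> legal
(7,4): no bracket -> illegal
(7,5): no bracket -> illegal
(7,6): no bracket -> illegal
W mobility = 6

Answer: B=5 W=6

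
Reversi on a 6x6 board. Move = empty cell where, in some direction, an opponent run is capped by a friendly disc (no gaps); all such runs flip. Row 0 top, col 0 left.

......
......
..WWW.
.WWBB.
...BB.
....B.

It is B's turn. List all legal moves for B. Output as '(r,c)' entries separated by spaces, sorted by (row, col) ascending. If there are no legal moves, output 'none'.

Answer: (1,1) (1,2) (1,3) (1,4) (1,5) (2,1) (3,0)

Derivation:
(1,1): flips 1 -> legal
(1,2): flips 1 -> legal
(1,3): flips 1 -> legal
(1,4): flips 1 -> legal
(1,5): flips 1 -> legal
(2,0): no bracket -> illegal
(2,1): flips 1 -> legal
(2,5): no bracket -> illegal
(3,0): flips 2 -> legal
(3,5): no bracket -> illegal
(4,0): no bracket -> illegal
(4,1): no bracket -> illegal
(4,2): no bracket -> illegal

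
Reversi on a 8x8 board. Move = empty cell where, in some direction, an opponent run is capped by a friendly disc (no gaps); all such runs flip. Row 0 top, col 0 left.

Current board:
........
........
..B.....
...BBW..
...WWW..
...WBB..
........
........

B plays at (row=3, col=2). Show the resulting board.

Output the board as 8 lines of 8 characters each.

Answer: ........
........
..B.....
..BBBW..
...BWW..
...WBB..
........
........

Derivation:
Place B at (3,2); scan 8 dirs for brackets.
Dir NW: first cell '.' (not opp) -> no flip
Dir N: first cell 'B' (not opp) -> no flip
Dir NE: first cell '.' (not opp) -> no flip
Dir W: first cell '.' (not opp) -> no flip
Dir E: first cell 'B' (not opp) -> no flip
Dir SW: first cell '.' (not opp) -> no flip
Dir S: first cell '.' (not opp) -> no flip
Dir SE: opp run (4,3) capped by B -> flip
All flips: (4,3)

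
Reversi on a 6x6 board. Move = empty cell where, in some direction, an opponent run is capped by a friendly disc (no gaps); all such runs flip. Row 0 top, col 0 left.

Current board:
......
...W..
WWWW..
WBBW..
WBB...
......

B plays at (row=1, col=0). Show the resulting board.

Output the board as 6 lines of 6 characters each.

Place B at (1,0); scan 8 dirs for brackets.
Dir NW: edge -> no flip
Dir N: first cell '.' (not opp) -> no flip
Dir NE: first cell '.' (not opp) -> no flip
Dir W: edge -> no flip
Dir E: first cell '.' (not opp) -> no flip
Dir SW: edge -> no flip
Dir S: opp run (2,0) (3,0) (4,0), next='.' -> no flip
Dir SE: opp run (2,1) capped by B -> flip
All flips: (2,1)

Answer: ......
B..W..
WBWW..
WBBW..
WBB...
......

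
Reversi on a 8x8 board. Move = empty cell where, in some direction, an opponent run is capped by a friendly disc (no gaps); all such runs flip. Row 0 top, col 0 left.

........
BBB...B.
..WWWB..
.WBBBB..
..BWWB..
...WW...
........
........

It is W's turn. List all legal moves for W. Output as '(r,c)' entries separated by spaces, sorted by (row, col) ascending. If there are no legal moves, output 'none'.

Answer: (0,0) (0,1) (0,2) (0,7) (2,1) (2,6) (3,6) (4,1) (4,6) (5,1) (5,2) (5,6)

Derivation:
(0,0): flips 1 -> legal
(0,1): flips 1 -> legal
(0,2): flips 1 -> legal
(0,3): no bracket -> illegal
(0,5): no bracket -> illegal
(0,6): no bracket -> illegal
(0,7): flips 3 -> legal
(1,3): no bracket -> illegal
(1,4): no bracket -> illegal
(1,5): no bracket -> illegal
(1,7): no bracket -> illegal
(2,0): no bracket -> illegal
(2,1): flips 1 -> legal
(2,6): flips 2 -> legal
(2,7): no bracket -> illegal
(3,6): flips 5 -> legal
(4,1): flips 2 -> legal
(4,6): flips 2 -> legal
(5,1): flips 2 -> legal
(5,2): flips 2 -> legal
(5,5): no bracket -> illegal
(5,6): flips 2 -> legal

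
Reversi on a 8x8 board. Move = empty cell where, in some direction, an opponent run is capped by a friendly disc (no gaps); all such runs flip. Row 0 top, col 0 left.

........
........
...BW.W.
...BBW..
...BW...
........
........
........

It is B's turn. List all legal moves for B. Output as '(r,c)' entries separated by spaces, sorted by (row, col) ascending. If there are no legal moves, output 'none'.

Answer: (1,4) (1,5) (2,5) (3,6) (4,5) (5,4) (5,5)

Derivation:
(1,3): no bracket -> illegal
(1,4): flips 1 -> legal
(1,5): flips 1 -> legal
(1,6): no bracket -> illegal
(1,7): no bracket -> illegal
(2,5): flips 1 -> legal
(2,7): no bracket -> illegal
(3,6): flips 1 -> legal
(3,7): no bracket -> illegal
(4,5): flips 1 -> legal
(4,6): no bracket -> illegal
(5,3): no bracket -> illegal
(5,4): flips 1 -> legal
(5,5): flips 1 -> legal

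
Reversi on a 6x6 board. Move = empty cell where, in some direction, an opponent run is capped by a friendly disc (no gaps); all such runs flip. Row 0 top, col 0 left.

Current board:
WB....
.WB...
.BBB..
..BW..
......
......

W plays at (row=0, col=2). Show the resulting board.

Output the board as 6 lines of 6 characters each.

Place W at (0,2); scan 8 dirs for brackets.
Dir NW: edge -> no flip
Dir N: edge -> no flip
Dir NE: edge -> no flip
Dir W: opp run (0,1) capped by W -> flip
Dir E: first cell '.' (not opp) -> no flip
Dir SW: first cell 'W' (not opp) -> no flip
Dir S: opp run (1,2) (2,2) (3,2), next='.' -> no flip
Dir SE: first cell '.' (not opp) -> no flip
All flips: (0,1)

Answer: WWW...
.WB...
.BBB..
..BW..
......
......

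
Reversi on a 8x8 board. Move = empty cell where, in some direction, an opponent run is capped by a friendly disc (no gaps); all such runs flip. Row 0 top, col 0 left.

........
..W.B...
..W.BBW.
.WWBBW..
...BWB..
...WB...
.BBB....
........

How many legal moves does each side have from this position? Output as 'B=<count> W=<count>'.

Answer: B=9 W=11

Derivation:
-- B to move --
(0,1): no bracket -> illegal
(0,2): no bracket -> illegal
(0,3): no bracket -> illegal
(1,1): flips 1 -> legal
(1,3): no bracket -> illegal
(1,5): no bracket -> illegal
(1,6): no bracket -> illegal
(1,7): flips 4 -> legal
(2,0): no bracket -> illegal
(2,1): flips 1 -> legal
(2,3): no bracket -> illegal
(2,7): flips 1 -> legal
(3,0): flips 2 -> legal
(3,6): flips 1 -> legal
(3,7): no bracket -> illegal
(4,0): no bracket -> illegal
(4,1): no bracket -> illegal
(4,2): no bracket -> illegal
(4,6): flips 1 -> legal
(5,2): flips 1 -> legal
(5,5): flips 1 -> legal
(6,4): no bracket -> illegal
B mobility = 9
-- W to move --
(0,3): no bracket -> illegal
(0,4): flips 3 -> legal
(0,5): no bracket -> illegal
(1,3): flips 1 -> legal
(1,5): flips 1 -> legal
(1,6): no bracket -> illegal
(2,3): flips 4 -> legal
(3,6): no bracket -> illegal
(4,2): flips 1 -> legal
(4,6): flips 1 -> legal
(5,0): no bracket -> illegal
(5,1): no bracket -> illegal
(5,2): no bracket -> illegal
(5,5): flips 2 -> legal
(5,6): no bracket -> illegal
(6,0): no bracket -> illegal
(6,4): flips 1 -> legal
(6,5): flips 2 -> legal
(7,0): no bracket -> illegal
(7,1): flips 1 -> legal
(7,2): no bracket -> illegal
(7,3): flips 1 -> legal
(7,4): no bracket -> illegal
W mobility = 11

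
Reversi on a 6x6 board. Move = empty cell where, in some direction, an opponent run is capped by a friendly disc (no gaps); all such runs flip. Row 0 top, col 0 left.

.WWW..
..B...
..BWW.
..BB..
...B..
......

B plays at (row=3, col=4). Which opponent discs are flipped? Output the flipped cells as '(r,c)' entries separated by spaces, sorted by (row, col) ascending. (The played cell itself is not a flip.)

Answer: (2,3)

Derivation:
Dir NW: opp run (2,3) capped by B -> flip
Dir N: opp run (2,4), next='.' -> no flip
Dir NE: first cell '.' (not opp) -> no flip
Dir W: first cell 'B' (not opp) -> no flip
Dir E: first cell '.' (not opp) -> no flip
Dir SW: first cell 'B' (not opp) -> no flip
Dir S: first cell '.' (not opp) -> no flip
Dir SE: first cell '.' (not opp) -> no flip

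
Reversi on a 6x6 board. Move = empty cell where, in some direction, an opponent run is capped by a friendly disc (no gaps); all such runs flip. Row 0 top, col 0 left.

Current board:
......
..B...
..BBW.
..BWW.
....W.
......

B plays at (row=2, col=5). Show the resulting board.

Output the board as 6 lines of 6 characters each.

Place B at (2,5); scan 8 dirs for brackets.
Dir NW: first cell '.' (not opp) -> no flip
Dir N: first cell '.' (not opp) -> no flip
Dir NE: edge -> no flip
Dir W: opp run (2,4) capped by B -> flip
Dir E: edge -> no flip
Dir SW: opp run (3,4), next='.' -> no flip
Dir S: first cell '.' (not opp) -> no flip
Dir SE: edge -> no flip
All flips: (2,4)

Answer: ......
..B...
..BBBB
..BWW.
....W.
......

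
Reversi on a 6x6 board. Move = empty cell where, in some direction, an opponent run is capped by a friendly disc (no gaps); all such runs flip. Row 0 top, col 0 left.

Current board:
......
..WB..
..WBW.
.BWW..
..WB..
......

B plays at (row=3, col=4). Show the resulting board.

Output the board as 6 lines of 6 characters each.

Place B at (3,4); scan 8 dirs for brackets.
Dir NW: first cell 'B' (not opp) -> no flip
Dir N: opp run (2,4), next='.' -> no flip
Dir NE: first cell '.' (not opp) -> no flip
Dir W: opp run (3,3) (3,2) capped by B -> flip
Dir E: first cell '.' (not opp) -> no flip
Dir SW: first cell 'B' (not opp) -> no flip
Dir S: first cell '.' (not opp) -> no flip
Dir SE: first cell '.' (not opp) -> no flip
All flips: (3,2) (3,3)

Answer: ......
..WB..
..WBW.
.BBBB.
..WB..
......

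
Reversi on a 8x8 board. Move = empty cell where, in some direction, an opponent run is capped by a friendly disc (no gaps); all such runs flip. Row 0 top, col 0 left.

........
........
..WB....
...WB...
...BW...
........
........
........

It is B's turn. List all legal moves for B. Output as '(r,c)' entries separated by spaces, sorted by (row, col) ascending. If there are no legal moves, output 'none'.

Answer: (2,1) (3,2) (4,5) (5,4)

Derivation:
(1,1): no bracket -> illegal
(1,2): no bracket -> illegal
(1,3): no bracket -> illegal
(2,1): flips 1 -> legal
(2,4): no bracket -> illegal
(3,1): no bracket -> illegal
(3,2): flips 1 -> legal
(3,5): no bracket -> illegal
(4,2): no bracket -> illegal
(4,5): flips 1 -> legal
(5,3): no bracket -> illegal
(5,4): flips 1 -> legal
(5,5): no bracket -> illegal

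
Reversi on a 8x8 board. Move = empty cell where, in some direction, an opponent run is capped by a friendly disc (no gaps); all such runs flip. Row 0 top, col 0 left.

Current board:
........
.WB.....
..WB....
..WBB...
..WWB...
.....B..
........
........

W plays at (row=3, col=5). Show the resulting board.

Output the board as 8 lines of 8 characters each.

Place W at (3,5); scan 8 dirs for brackets.
Dir NW: first cell '.' (not opp) -> no flip
Dir N: first cell '.' (not opp) -> no flip
Dir NE: first cell '.' (not opp) -> no flip
Dir W: opp run (3,4) (3,3) capped by W -> flip
Dir E: first cell '.' (not opp) -> no flip
Dir SW: opp run (4,4), next='.' -> no flip
Dir S: first cell '.' (not opp) -> no flip
Dir SE: first cell '.' (not opp) -> no flip
All flips: (3,3) (3,4)

Answer: ........
.WB.....
..WB....
..WWWW..
..WWB...
.....B..
........
........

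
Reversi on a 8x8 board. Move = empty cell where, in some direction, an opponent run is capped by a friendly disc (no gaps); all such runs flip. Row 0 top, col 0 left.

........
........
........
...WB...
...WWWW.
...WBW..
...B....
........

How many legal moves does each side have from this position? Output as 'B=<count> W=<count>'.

-- B to move --
(2,2): no bracket -> illegal
(2,3): flips 3 -> legal
(2,4): no bracket -> illegal
(3,2): flips 2 -> legal
(3,5): no bracket -> illegal
(3,6): flips 1 -> legal
(3,7): no bracket -> illegal
(4,2): no bracket -> illegal
(4,7): no bracket -> illegal
(5,2): flips 2 -> legal
(5,6): flips 2 -> legal
(5,7): no bracket -> illegal
(6,2): no bracket -> illegal
(6,4): no bracket -> illegal
(6,5): no bracket -> illegal
(6,6): no bracket -> illegal
B mobility = 5
-- W to move --
(2,3): flips 1 -> legal
(2,4): flips 1 -> legal
(2,5): flips 1 -> legal
(3,5): flips 1 -> legal
(5,2): no bracket -> illegal
(6,2): no bracket -> illegal
(6,4): flips 1 -> legal
(6,5): flips 1 -> legal
(7,2): flips 2 -> legal
(7,3): flips 1 -> legal
(7,4): no bracket -> illegal
W mobility = 8

Answer: B=5 W=8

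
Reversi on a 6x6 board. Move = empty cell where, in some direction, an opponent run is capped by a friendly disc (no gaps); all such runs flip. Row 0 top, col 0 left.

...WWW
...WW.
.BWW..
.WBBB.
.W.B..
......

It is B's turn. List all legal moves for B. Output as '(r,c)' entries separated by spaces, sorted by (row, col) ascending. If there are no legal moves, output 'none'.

(0,2): no bracket -> illegal
(1,1): flips 1 -> legal
(1,2): flips 2 -> legal
(1,5): no bracket -> illegal
(2,0): no bracket -> illegal
(2,4): flips 2 -> legal
(2,5): no bracket -> illegal
(3,0): flips 1 -> legal
(4,0): no bracket -> illegal
(4,2): no bracket -> illegal
(5,0): flips 1 -> legal
(5,1): flips 2 -> legal
(5,2): no bracket -> illegal

Answer: (1,1) (1,2) (2,4) (3,0) (5,0) (5,1)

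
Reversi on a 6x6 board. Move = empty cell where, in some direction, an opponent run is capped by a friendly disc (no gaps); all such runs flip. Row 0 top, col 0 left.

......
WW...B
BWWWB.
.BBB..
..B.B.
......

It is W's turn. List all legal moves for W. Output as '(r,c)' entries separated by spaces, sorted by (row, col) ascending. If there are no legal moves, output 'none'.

(0,4): no bracket -> illegal
(0,5): no bracket -> illegal
(1,3): no bracket -> illegal
(1,4): no bracket -> illegal
(2,5): flips 1 -> legal
(3,0): flips 1 -> legal
(3,4): no bracket -> illegal
(3,5): no bracket -> illegal
(4,0): flips 1 -> legal
(4,1): flips 2 -> legal
(4,3): flips 2 -> legal
(4,5): no bracket -> illegal
(5,1): no bracket -> illegal
(5,2): flips 2 -> legal
(5,3): no bracket -> illegal
(5,4): no bracket -> illegal
(5,5): flips 2 -> legal

Answer: (2,5) (3,0) (4,0) (4,1) (4,3) (5,2) (5,5)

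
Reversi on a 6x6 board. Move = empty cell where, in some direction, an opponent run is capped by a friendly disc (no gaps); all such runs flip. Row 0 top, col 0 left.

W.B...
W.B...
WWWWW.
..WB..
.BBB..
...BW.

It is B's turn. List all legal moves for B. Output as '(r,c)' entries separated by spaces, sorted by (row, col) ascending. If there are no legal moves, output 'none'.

Answer: (1,1) (1,3) (1,4) (1,5) (3,0) (3,1) (3,4) (5,5)

Derivation:
(0,1): no bracket -> illegal
(1,1): flips 1 -> legal
(1,3): flips 1 -> legal
(1,4): flips 2 -> legal
(1,5): flips 1 -> legal
(2,5): no bracket -> illegal
(3,0): flips 1 -> legal
(3,1): flips 1 -> legal
(3,4): flips 1 -> legal
(3,5): no bracket -> illegal
(4,4): no bracket -> illegal
(4,5): no bracket -> illegal
(5,5): flips 1 -> legal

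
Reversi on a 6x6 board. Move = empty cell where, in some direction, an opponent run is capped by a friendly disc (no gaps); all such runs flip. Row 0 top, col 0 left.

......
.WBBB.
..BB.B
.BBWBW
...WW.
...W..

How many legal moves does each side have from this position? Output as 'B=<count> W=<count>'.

-- B to move --
(0,0): flips 1 -> legal
(0,1): no bracket -> illegal
(0,2): no bracket -> illegal
(1,0): flips 1 -> legal
(2,0): no bracket -> illegal
(2,1): no bracket -> illegal
(2,4): no bracket -> illegal
(4,2): no bracket -> illegal
(4,5): flips 1 -> legal
(5,2): flips 1 -> legal
(5,4): flips 2 -> legal
(5,5): flips 2 -> legal
B mobility = 6
-- W to move --
(0,1): no bracket -> illegal
(0,2): no bracket -> illegal
(0,3): flips 2 -> legal
(0,4): no bracket -> illegal
(0,5): no bracket -> illegal
(1,5): flips 4 -> legal
(2,0): no bracket -> illegal
(2,1): flips 1 -> legal
(2,4): flips 1 -> legal
(3,0): flips 2 -> legal
(4,0): no bracket -> illegal
(4,1): no bracket -> illegal
(4,2): no bracket -> illegal
(4,5): no bracket -> illegal
W mobility = 5

Answer: B=6 W=5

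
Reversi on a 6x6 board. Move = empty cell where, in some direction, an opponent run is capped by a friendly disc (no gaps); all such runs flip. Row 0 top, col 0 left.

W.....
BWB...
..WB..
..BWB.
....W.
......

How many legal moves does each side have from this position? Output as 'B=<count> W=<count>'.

-- B to move --
(0,1): no bracket -> illegal
(0,2): no bracket -> illegal
(1,3): no bracket -> illegal
(2,0): no bracket -> illegal
(2,1): flips 1 -> legal
(2,4): no bracket -> illegal
(3,1): no bracket -> illegal
(3,5): no bracket -> illegal
(4,2): no bracket -> illegal
(4,3): flips 1 -> legal
(4,5): no bracket -> illegal
(5,3): no bracket -> illegal
(5,4): flips 1 -> legal
(5,5): no bracket -> illegal
B mobility = 3
-- W to move --
(0,1): no bracket -> illegal
(0,2): flips 1 -> legal
(0,3): no bracket -> illegal
(1,3): flips 2 -> legal
(1,4): no bracket -> illegal
(2,0): flips 1 -> legal
(2,1): no bracket -> illegal
(2,4): flips 2 -> legal
(2,5): no bracket -> illegal
(3,1): flips 1 -> legal
(3,5): flips 1 -> legal
(4,1): no bracket -> illegal
(4,2): flips 1 -> legal
(4,3): no bracket -> illegal
(4,5): no bracket -> illegal
W mobility = 7

Answer: B=3 W=7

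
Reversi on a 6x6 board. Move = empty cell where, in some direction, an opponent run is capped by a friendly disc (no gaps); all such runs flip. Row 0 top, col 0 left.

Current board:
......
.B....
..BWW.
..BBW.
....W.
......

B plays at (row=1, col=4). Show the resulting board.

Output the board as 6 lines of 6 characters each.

Place B at (1,4); scan 8 dirs for brackets.
Dir NW: first cell '.' (not opp) -> no flip
Dir N: first cell '.' (not opp) -> no flip
Dir NE: first cell '.' (not opp) -> no flip
Dir W: first cell '.' (not opp) -> no flip
Dir E: first cell '.' (not opp) -> no flip
Dir SW: opp run (2,3) capped by B -> flip
Dir S: opp run (2,4) (3,4) (4,4), next='.' -> no flip
Dir SE: first cell '.' (not opp) -> no flip
All flips: (2,3)

Answer: ......
.B..B.
..BBW.
..BBW.
....W.
......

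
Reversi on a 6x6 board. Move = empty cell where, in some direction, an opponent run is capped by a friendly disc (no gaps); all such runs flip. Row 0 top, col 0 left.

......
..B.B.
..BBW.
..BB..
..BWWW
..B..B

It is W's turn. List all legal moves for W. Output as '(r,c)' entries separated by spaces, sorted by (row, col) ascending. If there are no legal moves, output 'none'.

Answer: (0,4) (1,1) (1,3) (2,1) (4,1) (5,1)

Derivation:
(0,1): no bracket -> illegal
(0,2): no bracket -> illegal
(0,3): no bracket -> illegal
(0,4): flips 1 -> legal
(0,5): no bracket -> illegal
(1,1): flips 2 -> legal
(1,3): flips 2 -> legal
(1,5): no bracket -> illegal
(2,1): flips 3 -> legal
(2,5): no bracket -> illegal
(3,1): no bracket -> illegal
(3,4): no bracket -> illegal
(4,1): flips 1 -> legal
(5,1): flips 2 -> legal
(5,3): no bracket -> illegal
(5,4): no bracket -> illegal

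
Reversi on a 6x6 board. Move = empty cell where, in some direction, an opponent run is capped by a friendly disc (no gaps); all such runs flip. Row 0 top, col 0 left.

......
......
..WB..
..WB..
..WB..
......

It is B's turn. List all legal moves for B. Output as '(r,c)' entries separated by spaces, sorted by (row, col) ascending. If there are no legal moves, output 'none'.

(1,1): flips 1 -> legal
(1,2): no bracket -> illegal
(1,3): no bracket -> illegal
(2,1): flips 2 -> legal
(3,1): flips 1 -> legal
(4,1): flips 2 -> legal
(5,1): flips 1 -> legal
(5,2): no bracket -> illegal
(5,3): no bracket -> illegal

Answer: (1,1) (2,1) (3,1) (4,1) (5,1)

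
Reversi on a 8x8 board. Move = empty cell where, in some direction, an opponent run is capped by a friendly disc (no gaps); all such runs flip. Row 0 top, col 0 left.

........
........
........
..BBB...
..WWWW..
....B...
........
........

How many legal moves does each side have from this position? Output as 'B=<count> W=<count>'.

Answer: B=6 W=8

Derivation:
-- B to move --
(3,1): no bracket -> illegal
(3,5): no bracket -> illegal
(3,6): flips 1 -> legal
(4,1): no bracket -> illegal
(4,6): no bracket -> illegal
(5,1): flips 1 -> legal
(5,2): flips 2 -> legal
(5,3): flips 1 -> legal
(5,5): flips 1 -> legal
(5,6): flips 1 -> legal
B mobility = 6
-- W to move --
(2,1): flips 1 -> legal
(2,2): flips 2 -> legal
(2,3): flips 2 -> legal
(2,4): flips 2 -> legal
(2,5): flips 1 -> legal
(3,1): no bracket -> illegal
(3,5): no bracket -> illegal
(4,1): no bracket -> illegal
(5,3): no bracket -> illegal
(5,5): no bracket -> illegal
(6,3): flips 1 -> legal
(6,4): flips 1 -> legal
(6,5): flips 1 -> legal
W mobility = 8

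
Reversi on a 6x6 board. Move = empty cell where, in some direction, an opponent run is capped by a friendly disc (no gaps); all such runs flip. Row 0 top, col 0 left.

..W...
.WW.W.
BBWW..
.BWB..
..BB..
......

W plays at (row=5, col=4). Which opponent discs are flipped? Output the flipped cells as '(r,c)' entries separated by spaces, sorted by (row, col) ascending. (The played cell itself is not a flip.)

Answer: (4,3)

Derivation:
Dir NW: opp run (4,3) capped by W -> flip
Dir N: first cell '.' (not opp) -> no flip
Dir NE: first cell '.' (not opp) -> no flip
Dir W: first cell '.' (not opp) -> no flip
Dir E: first cell '.' (not opp) -> no flip
Dir SW: edge -> no flip
Dir S: edge -> no flip
Dir SE: edge -> no flip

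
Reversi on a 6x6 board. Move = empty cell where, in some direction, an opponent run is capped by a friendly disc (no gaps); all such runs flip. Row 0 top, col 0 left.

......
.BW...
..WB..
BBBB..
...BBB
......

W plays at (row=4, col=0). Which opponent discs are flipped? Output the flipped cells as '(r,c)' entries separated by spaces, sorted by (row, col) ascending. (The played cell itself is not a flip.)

Dir NW: edge -> no flip
Dir N: opp run (3,0), next='.' -> no flip
Dir NE: opp run (3,1) capped by W -> flip
Dir W: edge -> no flip
Dir E: first cell '.' (not opp) -> no flip
Dir SW: edge -> no flip
Dir S: first cell '.' (not opp) -> no flip
Dir SE: first cell '.' (not opp) -> no flip

Answer: (3,1)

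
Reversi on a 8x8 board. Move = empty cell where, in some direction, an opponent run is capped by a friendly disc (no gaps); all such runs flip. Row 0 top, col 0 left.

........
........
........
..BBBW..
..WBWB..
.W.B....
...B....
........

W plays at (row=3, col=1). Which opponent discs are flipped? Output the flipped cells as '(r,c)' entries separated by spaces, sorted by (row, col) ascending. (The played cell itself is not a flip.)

Dir NW: first cell '.' (not opp) -> no flip
Dir N: first cell '.' (not opp) -> no flip
Dir NE: first cell '.' (not opp) -> no flip
Dir W: first cell '.' (not opp) -> no flip
Dir E: opp run (3,2) (3,3) (3,4) capped by W -> flip
Dir SW: first cell '.' (not opp) -> no flip
Dir S: first cell '.' (not opp) -> no flip
Dir SE: first cell 'W' (not opp) -> no flip

Answer: (3,2) (3,3) (3,4)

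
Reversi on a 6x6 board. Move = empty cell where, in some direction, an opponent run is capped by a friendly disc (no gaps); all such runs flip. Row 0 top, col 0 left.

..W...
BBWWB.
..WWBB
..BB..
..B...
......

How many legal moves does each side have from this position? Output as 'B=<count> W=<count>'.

-- B to move --
(0,1): no bracket -> illegal
(0,3): flips 2 -> legal
(0,4): no bracket -> illegal
(2,1): flips 2 -> legal
(3,1): no bracket -> illegal
(3,4): no bracket -> illegal
B mobility = 2
-- W to move --
(0,0): flips 1 -> legal
(0,1): no bracket -> illegal
(0,3): no bracket -> illegal
(0,4): no bracket -> illegal
(0,5): flips 1 -> legal
(1,5): flips 1 -> legal
(2,0): flips 1 -> legal
(2,1): no bracket -> illegal
(3,1): no bracket -> illegal
(3,4): no bracket -> illegal
(3,5): flips 1 -> legal
(4,1): flips 1 -> legal
(4,3): flips 1 -> legal
(4,4): flips 1 -> legal
(5,1): no bracket -> illegal
(5,2): flips 2 -> legal
(5,3): no bracket -> illegal
W mobility = 9

Answer: B=2 W=9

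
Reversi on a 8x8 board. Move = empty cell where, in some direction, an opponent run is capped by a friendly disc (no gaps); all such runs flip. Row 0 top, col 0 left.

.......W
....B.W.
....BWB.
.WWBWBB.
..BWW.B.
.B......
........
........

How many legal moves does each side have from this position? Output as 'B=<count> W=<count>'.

-- B to move --
(0,5): no bracket -> illegal
(0,6): flips 1 -> legal
(1,5): flips 1 -> legal
(1,7): no bracket -> illegal
(2,0): flips 1 -> legal
(2,1): no bracket -> illegal
(2,2): flips 1 -> legal
(2,3): no bracket -> illegal
(2,7): no bracket -> illegal
(3,0): flips 2 -> legal
(4,0): no bracket -> illegal
(4,1): no bracket -> illegal
(4,5): flips 2 -> legal
(5,2): no bracket -> illegal
(5,3): flips 2 -> legal
(5,4): flips 2 -> legal
(5,5): flips 1 -> legal
B mobility = 9
-- W to move --
(0,3): flips 1 -> legal
(0,4): flips 2 -> legal
(0,5): no bracket -> illegal
(1,3): no bracket -> illegal
(1,5): no bracket -> illegal
(1,7): flips 2 -> legal
(2,2): flips 1 -> legal
(2,3): flips 2 -> legal
(2,7): flips 1 -> legal
(3,7): flips 2 -> legal
(4,0): no bracket -> illegal
(4,1): flips 1 -> legal
(4,5): flips 1 -> legal
(4,7): flips 1 -> legal
(5,0): no bracket -> illegal
(5,2): flips 1 -> legal
(5,3): flips 1 -> legal
(5,5): no bracket -> illegal
(5,6): flips 3 -> legal
(5,7): no bracket -> illegal
(6,0): no bracket -> illegal
(6,1): no bracket -> illegal
(6,2): no bracket -> illegal
W mobility = 13

Answer: B=9 W=13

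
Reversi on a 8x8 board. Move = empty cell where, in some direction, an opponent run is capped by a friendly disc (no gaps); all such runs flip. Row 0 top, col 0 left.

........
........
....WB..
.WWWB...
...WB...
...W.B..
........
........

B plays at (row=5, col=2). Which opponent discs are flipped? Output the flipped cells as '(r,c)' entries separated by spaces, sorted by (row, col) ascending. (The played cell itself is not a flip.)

Dir NW: first cell '.' (not opp) -> no flip
Dir N: first cell '.' (not opp) -> no flip
Dir NE: opp run (4,3) capped by B -> flip
Dir W: first cell '.' (not opp) -> no flip
Dir E: opp run (5,3), next='.' -> no flip
Dir SW: first cell '.' (not opp) -> no flip
Dir S: first cell '.' (not opp) -> no flip
Dir SE: first cell '.' (not opp) -> no flip

Answer: (4,3)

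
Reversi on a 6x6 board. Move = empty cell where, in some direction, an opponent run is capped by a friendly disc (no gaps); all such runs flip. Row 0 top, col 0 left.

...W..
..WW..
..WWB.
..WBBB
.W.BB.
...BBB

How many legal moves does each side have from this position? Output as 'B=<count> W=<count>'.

-- B to move --
(0,1): flips 2 -> legal
(0,2): flips 1 -> legal
(0,4): no bracket -> illegal
(1,1): flips 1 -> legal
(1,4): no bracket -> illegal
(2,1): flips 3 -> legal
(3,0): no bracket -> illegal
(3,1): flips 1 -> legal
(4,0): no bracket -> illegal
(4,2): no bracket -> illegal
(5,0): no bracket -> illegal
(5,1): no bracket -> illegal
(5,2): no bracket -> illegal
B mobility = 5
-- W to move --
(1,4): no bracket -> illegal
(1,5): no bracket -> illegal
(2,5): flips 1 -> legal
(4,2): no bracket -> illegal
(4,5): flips 1 -> legal
(5,2): no bracket -> illegal
W mobility = 2

Answer: B=5 W=2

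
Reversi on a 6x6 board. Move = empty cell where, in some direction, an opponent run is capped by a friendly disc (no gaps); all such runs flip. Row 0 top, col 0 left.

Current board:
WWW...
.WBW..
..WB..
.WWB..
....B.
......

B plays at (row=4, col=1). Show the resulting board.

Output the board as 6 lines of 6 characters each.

Place B at (4,1); scan 8 dirs for brackets.
Dir NW: first cell '.' (not opp) -> no flip
Dir N: opp run (3,1), next='.' -> no flip
Dir NE: opp run (3,2) capped by B -> flip
Dir W: first cell '.' (not opp) -> no flip
Dir E: first cell '.' (not opp) -> no flip
Dir SW: first cell '.' (not opp) -> no flip
Dir S: first cell '.' (not opp) -> no flip
Dir SE: first cell '.' (not opp) -> no flip
All flips: (3,2)

Answer: WWW...
.WBW..
..WB..
.WBB..
.B..B.
......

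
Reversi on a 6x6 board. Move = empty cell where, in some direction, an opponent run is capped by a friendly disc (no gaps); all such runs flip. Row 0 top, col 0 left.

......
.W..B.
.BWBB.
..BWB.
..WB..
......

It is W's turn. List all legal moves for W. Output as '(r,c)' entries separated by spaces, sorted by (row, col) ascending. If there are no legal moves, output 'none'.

Answer: (1,3) (1,5) (2,0) (2,5) (3,1) (3,5) (4,4) (5,3)

Derivation:
(0,3): no bracket -> illegal
(0,4): no bracket -> illegal
(0,5): no bracket -> illegal
(1,0): no bracket -> illegal
(1,2): no bracket -> illegal
(1,3): flips 1 -> legal
(1,5): flips 1 -> legal
(2,0): flips 1 -> legal
(2,5): flips 2 -> legal
(3,0): no bracket -> illegal
(3,1): flips 2 -> legal
(3,5): flips 1 -> legal
(4,1): no bracket -> illegal
(4,4): flips 1 -> legal
(4,5): no bracket -> illegal
(5,2): no bracket -> illegal
(5,3): flips 1 -> legal
(5,4): no bracket -> illegal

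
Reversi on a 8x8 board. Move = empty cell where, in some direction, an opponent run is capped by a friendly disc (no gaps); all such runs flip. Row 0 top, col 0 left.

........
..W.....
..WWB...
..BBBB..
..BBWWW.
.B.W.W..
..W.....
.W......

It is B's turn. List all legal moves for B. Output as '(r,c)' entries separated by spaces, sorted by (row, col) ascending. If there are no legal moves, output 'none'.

(0,1): flips 2 -> legal
(0,2): flips 2 -> legal
(0,3): no bracket -> illegal
(1,1): flips 1 -> legal
(1,3): flips 1 -> legal
(1,4): flips 1 -> legal
(2,1): flips 2 -> legal
(3,1): no bracket -> illegal
(3,6): no bracket -> illegal
(3,7): no bracket -> illegal
(4,7): flips 3 -> legal
(5,2): no bracket -> illegal
(5,4): flips 1 -> legal
(5,6): flips 1 -> legal
(5,7): flips 1 -> legal
(6,0): no bracket -> illegal
(6,1): no bracket -> illegal
(6,3): flips 1 -> legal
(6,4): flips 1 -> legal
(6,5): flips 2 -> legal
(6,6): flips 2 -> legal
(7,0): no bracket -> illegal
(7,2): no bracket -> illegal
(7,3): flips 1 -> legal

Answer: (0,1) (0,2) (1,1) (1,3) (1,4) (2,1) (4,7) (5,4) (5,6) (5,7) (6,3) (6,4) (6,5) (6,6) (7,3)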